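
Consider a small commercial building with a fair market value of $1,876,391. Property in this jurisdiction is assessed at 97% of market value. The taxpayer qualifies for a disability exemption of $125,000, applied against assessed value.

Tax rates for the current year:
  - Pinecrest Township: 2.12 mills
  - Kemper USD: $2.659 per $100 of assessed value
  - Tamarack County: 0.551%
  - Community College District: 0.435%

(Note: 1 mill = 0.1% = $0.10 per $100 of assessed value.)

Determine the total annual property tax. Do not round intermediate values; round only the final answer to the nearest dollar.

Assessed value = $1,876,391 × 0.97 = $1,820,099.27
Taxable value = $1,820,099.27 − $125,000 = $1,695,099.27
Pinecrest Township: $1,695,099.27 × 0.00212 = $3,593.6104524
Kemper USD: $1,695,099.27 × 0.02659 = $45,072.6895893
Tamarack County: $1,695,099.27 × 0.00551 = $9,339.9969777
Community College District: $1,695,099.27 × 0.00435 = $7,373.6818245
Total = $65,379.9788439

$65,380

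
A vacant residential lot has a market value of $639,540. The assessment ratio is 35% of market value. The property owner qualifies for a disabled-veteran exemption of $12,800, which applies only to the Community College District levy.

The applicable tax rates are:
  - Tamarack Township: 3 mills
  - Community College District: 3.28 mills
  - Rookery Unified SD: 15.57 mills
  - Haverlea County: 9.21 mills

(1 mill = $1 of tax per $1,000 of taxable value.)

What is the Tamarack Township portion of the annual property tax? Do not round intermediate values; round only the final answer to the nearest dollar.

Assessed value = $639,540 × 0.35 = $223,839
Tamarack Township taxable value = $223,839 (exemption does not apply)
Tamarack Township levy = $223,839 × 0.003 = $671.517

$672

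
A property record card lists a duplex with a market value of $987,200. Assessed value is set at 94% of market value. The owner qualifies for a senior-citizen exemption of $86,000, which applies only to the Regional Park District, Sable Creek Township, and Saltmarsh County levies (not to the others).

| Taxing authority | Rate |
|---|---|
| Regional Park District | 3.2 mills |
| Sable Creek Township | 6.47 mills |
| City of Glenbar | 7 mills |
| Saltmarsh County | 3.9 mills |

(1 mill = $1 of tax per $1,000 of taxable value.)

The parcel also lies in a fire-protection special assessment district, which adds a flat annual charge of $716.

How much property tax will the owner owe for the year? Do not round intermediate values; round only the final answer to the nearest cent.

$18,637.28

Assessed value = $987,200 × 0.94 = $927,968
Regional Park District: ($927,968 − $86,000) × 0.0032 = $841,968 × 0.0032 = $2,694.2976
Sable Creek Township: ($927,968 − $86,000) × 0.00647 = $841,968 × 0.00647 = $5,447.53296
City of Glenbar: $927,968 × 0.007 = $6,495.776
Saltmarsh County: ($927,968 − $86,000) × 0.0039 = $841,968 × 0.0039 = $3,283.6752
Levies subtotal = $17,921.28176
Total = $17,921.28176 + $716 = $18,637.28176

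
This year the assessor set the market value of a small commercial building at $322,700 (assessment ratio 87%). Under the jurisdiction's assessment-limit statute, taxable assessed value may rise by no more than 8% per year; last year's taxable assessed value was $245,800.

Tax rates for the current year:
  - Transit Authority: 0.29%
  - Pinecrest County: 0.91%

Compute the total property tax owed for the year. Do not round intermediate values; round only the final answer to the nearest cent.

Uncapped assessed value = $322,700 × 0.87 = $280,749
Cap limit = $245,800 × 1.08 = $265,464
Taxable assessed value = min($280,749, $265,464) = $265,464 (cap binds)
Transit Authority: $265,464 × 0.0029 = $769.8456
Pinecrest County: $265,464 × 0.0091 = $2,415.7224
Total = $3,185.568

$3,185.57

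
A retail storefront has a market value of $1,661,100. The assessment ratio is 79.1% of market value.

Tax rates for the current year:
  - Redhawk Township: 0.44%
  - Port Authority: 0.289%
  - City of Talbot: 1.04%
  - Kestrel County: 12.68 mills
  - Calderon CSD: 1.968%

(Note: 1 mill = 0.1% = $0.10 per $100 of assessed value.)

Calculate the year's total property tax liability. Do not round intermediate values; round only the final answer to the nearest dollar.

$65,762

Assessed value = $1,661,100 × 0.791 = $1,313,930.1
Redhawk Township: $1,313,930.1 × 0.0044 = $5,781.29244
Port Authority: $1,313,930.1 × 0.00289 = $3,797.257989
City of Talbot: $1,313,930.1 × 0.0104 = $13,664.87304
Kestrel County: $1,313,930.1 × 0.01268 = $16,660.633668
Calderon CSD: $1,313,930.1 × 0.01968 = $25,858.144368
Total = $65,762.201505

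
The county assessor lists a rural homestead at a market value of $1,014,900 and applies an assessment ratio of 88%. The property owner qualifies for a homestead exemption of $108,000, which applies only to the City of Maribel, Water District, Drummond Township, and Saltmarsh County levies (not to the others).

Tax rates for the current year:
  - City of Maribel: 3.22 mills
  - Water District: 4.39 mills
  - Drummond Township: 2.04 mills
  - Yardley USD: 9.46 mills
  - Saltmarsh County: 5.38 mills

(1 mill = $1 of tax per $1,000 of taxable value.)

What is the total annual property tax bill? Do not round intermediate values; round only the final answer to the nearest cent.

$20,249.07

Assessed value = $1,014,900 × 0.88 = $893,112
City of Maribel: ($893,112 − $108,000) × 0.00322 = $785,112 × 0.00322 = $2,528.06064
Water District: ($893,112 − $108,000) × 0.00439 = $785,112 × 0.00439 = $3,446.64168
Drummond Township: ($893,112 − $108,000) × 0.00204 = $785,112 × 0.00204 = $1,601.62848
Yardley USD: $893,112 × 0.00946 = $8,448.83952
Saltmarsh County: ($893,112 − $108,000) × 0.00538 = $785,112 × 0.00538 = $4,223.90256
Total = $20,249.07288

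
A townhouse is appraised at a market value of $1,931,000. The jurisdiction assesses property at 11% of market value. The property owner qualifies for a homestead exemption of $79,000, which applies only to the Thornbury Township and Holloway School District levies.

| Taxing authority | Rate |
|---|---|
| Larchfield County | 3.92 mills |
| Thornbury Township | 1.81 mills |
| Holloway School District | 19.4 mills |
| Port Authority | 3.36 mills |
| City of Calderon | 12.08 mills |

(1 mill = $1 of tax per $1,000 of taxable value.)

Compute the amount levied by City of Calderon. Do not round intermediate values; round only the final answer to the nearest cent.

$2,565.91

Assessed value = $1,931,000 × 0.11 = $212,410
City of Calderon taxable value = $212,410 (exemption does not apply)
City of Calderon levy = $212,410 × 0.01208 = $2,565.9128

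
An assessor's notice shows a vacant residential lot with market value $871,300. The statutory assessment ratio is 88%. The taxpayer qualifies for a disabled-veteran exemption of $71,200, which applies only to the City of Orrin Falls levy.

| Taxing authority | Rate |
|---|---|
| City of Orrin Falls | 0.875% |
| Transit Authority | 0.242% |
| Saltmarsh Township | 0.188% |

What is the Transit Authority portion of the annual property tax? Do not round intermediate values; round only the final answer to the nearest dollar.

$1,856

Assessed value = $871,300 × 0.88 = $766,744
Transit Authority taxable value = $766,744 (exemption does not apply)
Transit Authority levy = $766,744 × 0.00242 = $1,855.52048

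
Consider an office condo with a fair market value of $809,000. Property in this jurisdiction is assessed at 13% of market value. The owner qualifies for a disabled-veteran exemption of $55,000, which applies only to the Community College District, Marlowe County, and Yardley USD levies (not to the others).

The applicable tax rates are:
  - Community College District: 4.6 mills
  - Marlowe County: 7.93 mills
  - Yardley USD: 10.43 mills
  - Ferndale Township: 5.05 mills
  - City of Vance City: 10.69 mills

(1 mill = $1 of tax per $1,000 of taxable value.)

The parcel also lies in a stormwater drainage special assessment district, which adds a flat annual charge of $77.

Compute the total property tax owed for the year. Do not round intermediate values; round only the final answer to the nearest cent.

Assessed value = $809,000 × 0.13 = $105,170
Community College District: ($105,170 − $55,000) × 0.0046 = $50,170 × 0.0046 = $230.782
Marlowe County: ($105,170 − $55,000) × 0.00793 = $50,170 × 0.00793 = $397.8481
Yardley USD: ($105,170 − $55,000) × 0.01043 = $50,170 × 0.01043 = $523.2731
Ferndale Township: $105,170 × 0.00505 = $531.1085
City of Vance City: $105,170 × 0.01069 = $1,124.2673
Levies subtotal = $2,807.279
Total = $2,807.279 + $77 = $2,884.279

$2,884.28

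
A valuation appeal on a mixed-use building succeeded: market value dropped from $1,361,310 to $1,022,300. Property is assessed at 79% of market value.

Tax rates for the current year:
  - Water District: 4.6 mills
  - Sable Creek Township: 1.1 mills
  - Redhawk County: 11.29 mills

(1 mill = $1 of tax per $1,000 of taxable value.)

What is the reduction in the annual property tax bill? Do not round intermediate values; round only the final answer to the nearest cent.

Old assessed value = $1,361,310 × 0.79 = $1,075,434.9
New assessed value = $1,022,300 × 0.79 = $807,617
Combined rate = 0.0046 + 0.0011 + 0.01129 = 0.01699
Old tax = $1,075,434.9 × 0.01699 = $18,271.638951
New tax = $807,617 × 0.01699 = $13,721.41283
Reduction = $18,271.638951 − $13,721.41283 = $4,550.226121

$4,550.23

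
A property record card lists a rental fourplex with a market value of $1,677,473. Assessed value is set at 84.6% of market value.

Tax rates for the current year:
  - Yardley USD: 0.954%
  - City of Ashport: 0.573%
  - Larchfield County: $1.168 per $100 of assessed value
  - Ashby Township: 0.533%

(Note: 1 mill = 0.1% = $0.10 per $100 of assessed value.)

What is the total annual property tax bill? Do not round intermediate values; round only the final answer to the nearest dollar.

Assessed value = $1,677,473 × 0.846 = $1,419,142.158
Yardley USD: $1,419,142.158 × 0.00954 = $13,538.61618732
City of Ashport: $1,419,142.158 × 0.00573 = $8,131.68456534
Larchfield County: $1,419,142.158 × 0.01168 = $16,575.58040544
Ashby Township: $1,419,142.158 × 0.00533 = $7,564.02770214
Total = $45,809.90886024

$45,810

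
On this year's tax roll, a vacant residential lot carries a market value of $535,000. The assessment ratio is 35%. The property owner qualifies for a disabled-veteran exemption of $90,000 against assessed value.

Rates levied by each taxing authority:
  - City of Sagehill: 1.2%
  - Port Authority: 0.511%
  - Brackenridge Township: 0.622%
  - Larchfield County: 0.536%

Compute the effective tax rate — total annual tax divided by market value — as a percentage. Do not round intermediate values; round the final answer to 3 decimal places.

0.522%

Assessed value = $535,000 × 0.35 = $187,250
Taxable value = $187,250 − $90,000 = $97,250
City of Sagehill: $97,250 × 0.012 = $1,167
Port Authority: $97,250 × 0.00511 = $496.9475
Brackenridge Township: $97,250 × 0.00622 = $604.895
Larchfield County: $97,250 × 0.00536 = $521.26
Total tax = $2,790.1025
Effective rate = $2,790.1025 ÷ $535,000 = 0.522% of market value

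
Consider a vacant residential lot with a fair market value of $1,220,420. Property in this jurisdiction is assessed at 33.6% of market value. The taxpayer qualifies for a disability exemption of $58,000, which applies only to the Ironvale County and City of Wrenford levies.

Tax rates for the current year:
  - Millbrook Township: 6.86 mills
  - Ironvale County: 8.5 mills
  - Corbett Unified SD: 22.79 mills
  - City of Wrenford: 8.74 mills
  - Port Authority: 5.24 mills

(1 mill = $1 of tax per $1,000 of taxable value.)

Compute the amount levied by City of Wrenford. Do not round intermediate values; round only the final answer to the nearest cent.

Assessed value = $1,220,420 × 0.336 = $410,061.12
City of Wrenford taxable value = $410,061.12 − $58,000 = $352,061.12
City of Wrenford levy = $352,061.12 × 0.00874 = $3,077.0141888

$3,077.01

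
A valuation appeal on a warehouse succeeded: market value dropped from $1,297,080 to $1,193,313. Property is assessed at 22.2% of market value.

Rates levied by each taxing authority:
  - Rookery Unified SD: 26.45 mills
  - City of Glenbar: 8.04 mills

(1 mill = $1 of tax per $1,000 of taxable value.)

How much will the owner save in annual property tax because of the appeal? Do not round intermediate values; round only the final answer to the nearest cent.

$794.52

Old assessed value = $1,297,080 × 0.222 = $287,951.76
New assessed value = $1,193,313 × 0.222 = $264,915.486
Combined rate = 0.02645 + 0.00804 = 0.03449
Old tax = $287,951.76 × 0.03449 = $9,931.4562024
New tax = $264,915.486 × 0.03449 = $9,136.93511214
Reduction = $9,931.4562024 − $9,136.93511214 = $794.52109026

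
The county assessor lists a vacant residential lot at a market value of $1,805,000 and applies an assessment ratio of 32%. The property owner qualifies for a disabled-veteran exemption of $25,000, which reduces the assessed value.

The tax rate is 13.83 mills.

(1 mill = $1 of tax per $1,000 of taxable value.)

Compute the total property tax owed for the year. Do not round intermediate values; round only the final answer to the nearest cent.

$7,642.46

Assessed value = $1,805,000 × 0.32 = $577,600
Taxable value = $577,600 − $25,000 = $552,600
Tax = $552,600 × 0.01383 = $7,642.458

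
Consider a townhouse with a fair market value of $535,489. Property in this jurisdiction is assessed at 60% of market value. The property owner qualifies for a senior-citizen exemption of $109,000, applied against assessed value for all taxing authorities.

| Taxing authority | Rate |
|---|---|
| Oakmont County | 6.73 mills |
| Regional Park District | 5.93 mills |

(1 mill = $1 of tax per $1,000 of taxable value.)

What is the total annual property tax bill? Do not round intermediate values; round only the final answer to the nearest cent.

$2,687.63

Assessed value = $535,489 × 0.6 = $321,293.4
Taxable value = $321,293.4 − $109,000 = $212,293.4
Oakmont County: $212,293.4 × 0.00673 = $1,428.734582
Regional Park District: $212,293.4 × 0.00593 = $1,258.899862
Total = $1,428.734582 + $1,258.899862 = $2,687.634444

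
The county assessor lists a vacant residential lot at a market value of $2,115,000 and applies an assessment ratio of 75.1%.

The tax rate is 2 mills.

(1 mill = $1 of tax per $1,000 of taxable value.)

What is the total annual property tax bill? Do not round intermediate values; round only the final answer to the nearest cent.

Assessed value = $2,115,000 × 0.751 = $1,588,365
Tax = $1,588,365 × 0.002 = $3,176.73

$3,176.73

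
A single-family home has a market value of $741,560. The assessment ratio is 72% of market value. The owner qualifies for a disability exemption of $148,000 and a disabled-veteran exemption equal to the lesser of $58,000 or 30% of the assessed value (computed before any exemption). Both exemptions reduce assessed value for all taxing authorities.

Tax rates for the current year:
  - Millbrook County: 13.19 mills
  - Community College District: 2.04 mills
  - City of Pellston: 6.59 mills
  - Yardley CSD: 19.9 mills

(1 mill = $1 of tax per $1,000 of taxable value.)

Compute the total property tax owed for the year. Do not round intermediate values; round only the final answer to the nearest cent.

Assessed value = $741,560 × 0.72 = $533,923.2
Disabled-veteran exemption = min($58,000, 30% × $533,923.2) = min($58,000, $160,176.96) = $58,000 (dollar cap binds)
Taxable value = $533,923.2 − $148,000 − $58,000 = $327,923.2
Millbrook County: $327,923.2 × 0.01319 = $4,325.307008
Community College District: $327,923.2 × 0.00204 = $668.963328
City of Pellston: $327,923.2 × 0.00659 = $2,161.013888
Yardley CSD: $327,923.2 × 0.0199 = $6,525.67168
Total = $13,680.955904

$13,680.96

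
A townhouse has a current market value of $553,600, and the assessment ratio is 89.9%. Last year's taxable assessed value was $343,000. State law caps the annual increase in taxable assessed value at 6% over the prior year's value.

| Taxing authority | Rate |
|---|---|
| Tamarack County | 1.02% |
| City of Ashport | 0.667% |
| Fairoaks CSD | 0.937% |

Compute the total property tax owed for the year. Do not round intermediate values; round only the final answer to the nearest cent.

$9,540.34

Uncapped assessed value = $553,600 × 0.899 = $497,686.4
Cap limit = $343,000 × 1.06 = $363,580
Taxable assessed value = min($497,686.4, $363,580) = $363,580 (cap binds)
Tamarack County: $363,580 × 0.0102 = $3,708.516
City of Ashport: $363,580 × 0.00667 = $2,425.0786
Fairoaks CSD: $363,580 × 0.00937 = $3,406.7446
Total = $9,540.3392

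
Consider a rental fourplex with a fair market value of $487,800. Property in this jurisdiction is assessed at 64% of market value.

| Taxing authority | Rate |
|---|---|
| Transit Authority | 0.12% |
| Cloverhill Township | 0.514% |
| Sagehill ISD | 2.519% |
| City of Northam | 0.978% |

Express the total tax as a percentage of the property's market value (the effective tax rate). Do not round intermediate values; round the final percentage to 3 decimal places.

2.644%

Assessed value = $487,800 × 0.64 = $312,192
Transit Authority: $312,192 × 0.0012 = $374.6304
Cloverhill Township: $312,192 × 0.00514 = $1,604.66688
Sagehill ISD: $312,192 × 0.02519 = $7,864.11648
City of Northam: $312,192 × 0.00978 = $3,053.23776
Total tax = $12,896.65152
Effective rate = $12,896.65152 ÷ $487,800 = 2.644% of market value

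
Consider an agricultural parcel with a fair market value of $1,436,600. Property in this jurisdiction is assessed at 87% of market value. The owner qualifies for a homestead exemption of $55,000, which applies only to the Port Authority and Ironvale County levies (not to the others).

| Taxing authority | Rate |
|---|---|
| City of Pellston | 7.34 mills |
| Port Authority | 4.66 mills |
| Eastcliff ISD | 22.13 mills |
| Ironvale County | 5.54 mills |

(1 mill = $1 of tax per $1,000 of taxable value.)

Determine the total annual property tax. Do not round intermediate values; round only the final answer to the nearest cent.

Assessed value = $1,436,600 × 0.87 = $1,249,842
City of Pellston: $1,249,842 × 0.00734 = $9,173.84028
Port Authority: ($1,249,842 − $55,000) × 0.00466 = $1,194,842 × 0.00466 = $5,567.96372
Eastcliff ISD: $1,249,842 × 0.02213 = $27,659.00346
Ironvale County: ($1,249,842 − $55,000) × 0.00554 = $1,194,842 × 0.00554 = $6,619.42468
Total = $49,020.23214

$49,020.23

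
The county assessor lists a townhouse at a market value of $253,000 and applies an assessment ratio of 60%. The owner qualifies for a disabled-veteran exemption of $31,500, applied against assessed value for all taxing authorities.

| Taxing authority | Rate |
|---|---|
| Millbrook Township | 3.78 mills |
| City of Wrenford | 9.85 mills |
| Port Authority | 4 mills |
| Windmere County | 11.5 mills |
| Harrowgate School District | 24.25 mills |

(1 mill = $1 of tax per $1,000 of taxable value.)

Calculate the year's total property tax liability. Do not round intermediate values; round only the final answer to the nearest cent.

Assessed value = $253,000 × 0.6 = $151,800
Taxable value = $151,800 − $31,500 = $120,300
Millbrook Township: $120,300 × 0.00378 = $454.734
City of Wrenford: $120,300 × 0.00985 = $1,184.955
Port Authority: $120,300 × 0.004 = $481.2
Windmere County: $120,300 × 0.0115 = $1,383.45
Harrowgate School District: $120,300 × 0.02425 = $2,917.275
Total = $454.734 + $1,184.955 + $481.2 + $1,383.45 + $2,917.275 = $6,421.614

$6,421.61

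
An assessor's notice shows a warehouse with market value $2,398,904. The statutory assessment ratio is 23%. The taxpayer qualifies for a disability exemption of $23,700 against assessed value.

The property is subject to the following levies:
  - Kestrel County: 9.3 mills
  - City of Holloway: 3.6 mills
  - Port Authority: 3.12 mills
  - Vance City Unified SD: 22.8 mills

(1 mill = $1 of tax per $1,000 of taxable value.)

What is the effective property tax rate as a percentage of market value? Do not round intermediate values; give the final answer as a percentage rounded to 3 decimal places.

0.855%

Assessed value = $2,398,904 × 0.23 = $551,747.92
Taxable value = $551,747.92 − $23,700 = $528,047.92
Kestrel County: $528,047.92 × 0.0093 = $4,910.845656
City of Holloway: $528,047.92 × 0.0036 = $1,900.972512
Port Authority: $528,047.92 × 0.00312 = $1,647.5095104
Vance City Unified SD: $528,047.92 × 0.0228 = $12,039.492576
Total tax = $20,498.8202544
Effective rate = $20,498.8202544 ÷ $2,398,904 = 0.855% of market value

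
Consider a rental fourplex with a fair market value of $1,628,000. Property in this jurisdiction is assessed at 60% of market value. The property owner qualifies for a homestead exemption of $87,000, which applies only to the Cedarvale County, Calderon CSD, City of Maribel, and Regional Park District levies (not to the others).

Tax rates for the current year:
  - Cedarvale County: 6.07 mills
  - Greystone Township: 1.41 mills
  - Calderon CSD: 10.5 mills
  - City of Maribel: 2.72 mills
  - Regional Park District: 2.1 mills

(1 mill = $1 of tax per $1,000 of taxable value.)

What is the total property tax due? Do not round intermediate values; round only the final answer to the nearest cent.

$20,410.11

Assessed value = $1,628,000 × 0.6 = $976,800
Cedarvale County: ($976,800 − $87,000) × 0.00607 = $889,800 × 0.00607 = $5,401.086
Greystone Township: $976,800 × 0.00141 = $1,377.288
Calderon CSD: ($976,800 − $87,000) × 0.0105 = $889,800 × 0.0105 = $9,342.9
City of Maribel: ($976,800 − $87,000) × 0.00272 = $889,800 × 0.00272 = $2,420.256
Regional Park District: ($976,800 − $87,000) × 0.0021 = $889,800 × 0.0021 = $1,868.58
Total = $20,410.11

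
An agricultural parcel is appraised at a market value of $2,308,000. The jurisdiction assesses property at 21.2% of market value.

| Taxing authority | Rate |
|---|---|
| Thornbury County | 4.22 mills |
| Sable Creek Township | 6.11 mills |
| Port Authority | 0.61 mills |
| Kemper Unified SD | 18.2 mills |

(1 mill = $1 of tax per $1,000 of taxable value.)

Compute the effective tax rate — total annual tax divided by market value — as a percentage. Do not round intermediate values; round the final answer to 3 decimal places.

Assessed value = $2,308,000 × 0.212 = $489,296
Thornbury County: $489,296 × 0.00422 = $2,064.82912
Sable Creek Township: $489,296 × 0.00611 = $2,989.59856
Port Authority: $489,296 × 0.00061 = $298.47056
Kemper Unified SD: $489,296 × 0.0182 = $8,905.1872
Total tax = $14,258.08544
Effective rate = $14,258.08544 ÷ $2,308,000 = 0.618% of market value

0.618%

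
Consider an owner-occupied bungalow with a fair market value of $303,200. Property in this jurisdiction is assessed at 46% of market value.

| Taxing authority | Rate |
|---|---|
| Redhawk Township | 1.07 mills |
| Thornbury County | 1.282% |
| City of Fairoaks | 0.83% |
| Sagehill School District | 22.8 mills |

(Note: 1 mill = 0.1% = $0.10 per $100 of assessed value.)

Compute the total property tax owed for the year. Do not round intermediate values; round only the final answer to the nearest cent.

$6,274.85

Assessed value = $303,200 × 0.46 = $139,472
Redhawk Township: $139,472 × 0.00107 = $149.23504
Thornbury County: $139,472 × 0.01282 = $1,788.03104
City of Fairoaks: $139,472 × 0.0083 = $1,157.6176
Sagehill School District: $139,472 × 0.0228 = $3,179.9616
Total = $6,274.84528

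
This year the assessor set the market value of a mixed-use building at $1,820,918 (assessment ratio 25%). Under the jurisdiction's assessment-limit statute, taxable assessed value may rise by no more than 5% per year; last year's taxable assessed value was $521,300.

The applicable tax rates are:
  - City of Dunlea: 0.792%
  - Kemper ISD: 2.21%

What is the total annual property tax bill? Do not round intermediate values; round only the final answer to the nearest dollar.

Uncapped assessed value = $1,820,918 × 0.25 = $455,229.5
Cap limit = $521,300 × 1.05 = $547,365
Taxable assessed value = min($455,229.5, $547,365) = $455,229.5 (cap does not bind)
City of Dunlea: $455,229.5 × 0.00792 = $3,605.41764
Kemper ISD: $455,229.5 × 0.0221 = $10,060.57195
Total = $13,665.98959

$13,666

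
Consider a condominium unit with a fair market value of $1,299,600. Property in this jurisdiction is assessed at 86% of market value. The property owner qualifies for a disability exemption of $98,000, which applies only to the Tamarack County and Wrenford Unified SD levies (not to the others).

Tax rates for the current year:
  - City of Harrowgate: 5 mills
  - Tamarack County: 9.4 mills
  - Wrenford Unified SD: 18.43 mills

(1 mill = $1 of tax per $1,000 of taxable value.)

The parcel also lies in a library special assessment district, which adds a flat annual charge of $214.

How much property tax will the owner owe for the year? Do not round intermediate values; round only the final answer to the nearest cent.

$34,179.31

Assessed value = $1,299,600 × 0.86 = $1,117,656
City of Harrowgate: $1,117,656 × 0.005 = $5,588.28
Tamarack County: ($1,117,656 − $98,000) × 0.0094 = $1,019,656 × 0.0094 = $9,584.7664
Wrenford Unified SD: ($1,117,656 − $98,000) × 0.01843 = $1,019,656 × 0.01843 = $18,792.26008
Levies subtotal = $33,965.30648
Total = $33,965.30648 + $214 = $34,179.30648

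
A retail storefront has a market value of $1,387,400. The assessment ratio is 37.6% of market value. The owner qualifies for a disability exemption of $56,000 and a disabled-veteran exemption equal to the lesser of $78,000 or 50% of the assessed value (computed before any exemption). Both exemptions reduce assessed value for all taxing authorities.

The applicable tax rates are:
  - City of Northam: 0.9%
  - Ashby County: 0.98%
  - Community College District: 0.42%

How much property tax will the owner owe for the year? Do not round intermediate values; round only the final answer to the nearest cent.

Assessed value = $1,387,400 × 0.376 = $521,662.4
Disabled-veteran exemption = min($78,000, 50% × $521,662.4) = min($78,000, $260,831.2) = $78,000 (dollar cap binds)
Taxable value = $521,662.4 − $56,000 − $78,000 = $387,662.4
City of Northam: $387,662.4 × 0.009 = $3,488.9616
Ashby County: $387,662.4 × 0.0098 = $3,799.09152
Community College District: $387,662.4 × 0.0042 = $1,628.18208
Total = $8,916.2352

$8,916.24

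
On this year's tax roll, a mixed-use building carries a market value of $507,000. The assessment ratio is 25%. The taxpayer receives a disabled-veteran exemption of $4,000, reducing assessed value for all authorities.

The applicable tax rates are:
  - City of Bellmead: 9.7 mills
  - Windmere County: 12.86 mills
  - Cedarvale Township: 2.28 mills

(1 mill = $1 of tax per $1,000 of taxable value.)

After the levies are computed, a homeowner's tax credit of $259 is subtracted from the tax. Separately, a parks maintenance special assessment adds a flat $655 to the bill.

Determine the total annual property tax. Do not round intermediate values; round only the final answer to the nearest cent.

Assessed value = $507,000 × 0.25 = $126,750
Taxable value = $126,750 − $4,000 = $122,750
City of Bellmead: $122,750 × 0.0097 = $1,190.675
Windmere County: $122,750 × 0.01286 = $1,578.565
Cedarvale Township: $122,750 × 0.00228 = $279.87
Levies subtotal = $3,049.11
After credit = $3,049.11 − $259 = $2,790.11
Total = $2,790.11 + $655 = $3,445.11

$3,445.11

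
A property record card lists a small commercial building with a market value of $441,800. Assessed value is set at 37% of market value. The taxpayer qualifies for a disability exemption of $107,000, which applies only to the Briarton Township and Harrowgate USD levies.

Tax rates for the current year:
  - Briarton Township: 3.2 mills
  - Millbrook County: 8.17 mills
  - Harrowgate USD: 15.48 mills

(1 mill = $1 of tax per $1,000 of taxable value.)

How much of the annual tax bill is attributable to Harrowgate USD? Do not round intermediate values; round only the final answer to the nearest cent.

$874.09

Assessed value = $441,800 × 0.37 = $163,466
Harrowgate USD taxable value = $163,466 − $107,000 = $56,466
Harrowgate USD levy = $56,466 × 0.01548 = $874.09368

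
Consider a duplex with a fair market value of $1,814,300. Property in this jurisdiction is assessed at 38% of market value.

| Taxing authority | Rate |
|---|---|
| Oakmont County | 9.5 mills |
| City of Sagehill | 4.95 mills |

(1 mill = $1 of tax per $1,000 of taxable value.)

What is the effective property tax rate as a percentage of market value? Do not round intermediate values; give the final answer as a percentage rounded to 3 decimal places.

Assessed value = $1,814,300 × 0.38 = $689,434
Oakmont County: $689,434 × 0.0095 = $6,549.623
City of Sagehill: $689,434 × 0.00495 = $3,412.6983
Total tax = $9,962.3213
Effective rate = $9,962.3213 ÷ $1,814,300 = 0.549% of market value

0.549%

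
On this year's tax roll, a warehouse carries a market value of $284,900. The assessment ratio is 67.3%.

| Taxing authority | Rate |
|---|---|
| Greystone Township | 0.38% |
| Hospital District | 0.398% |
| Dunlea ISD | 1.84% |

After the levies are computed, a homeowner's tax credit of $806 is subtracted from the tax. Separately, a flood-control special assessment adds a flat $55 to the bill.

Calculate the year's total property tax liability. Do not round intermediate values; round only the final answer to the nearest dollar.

Assessed value = $284,900 × 0.673 = $191,737.7
Greystone Township: $191,737.7 × 0.0038 = $728.60326
Hospital District: $191,737.7 × 0.00398 = $763.116046
Dunlea ISD: $191,737.7 × 0.0184 = $3,527.97368
Levies subtotal = $5,019.692986
After credit = $5,019.692986 − $806 = $4,213.692986
Total = $4,213.692986 + $55 = $4,268.692986

$4,269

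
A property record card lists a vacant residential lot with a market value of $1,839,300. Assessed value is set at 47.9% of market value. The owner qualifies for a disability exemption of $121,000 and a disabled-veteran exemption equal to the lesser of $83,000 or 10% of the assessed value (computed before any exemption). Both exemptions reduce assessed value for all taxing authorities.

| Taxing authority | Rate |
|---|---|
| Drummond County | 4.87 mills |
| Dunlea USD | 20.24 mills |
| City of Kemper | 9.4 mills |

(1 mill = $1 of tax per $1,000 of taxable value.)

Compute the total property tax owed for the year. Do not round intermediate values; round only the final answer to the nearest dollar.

Assessed value = $1,839,300 × 0.479 = $881,024.7
Disabled-veteran exemption = min($83,000, 10% × $881,024.7) = min($83,000, $88,102.47) = $83,000 (dollar cap binds)
Taxable value = $881,024.7 − $121,000 − $83,000 = $677,024.7
Drummond County: $677,024.7 × 0.00487 = $3,297.110289
Dunlea USD: $677,024.7 × 0.02024 = $13,702.979928
City of Kemper: $677,024.7 × 0.0094 = $6,364.03218
Total = $23,364.122397

$23,364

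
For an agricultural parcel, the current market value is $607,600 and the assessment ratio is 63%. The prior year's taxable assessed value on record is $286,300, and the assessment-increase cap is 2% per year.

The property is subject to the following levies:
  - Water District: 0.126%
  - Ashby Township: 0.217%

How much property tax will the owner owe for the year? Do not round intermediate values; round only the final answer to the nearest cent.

Uncapped assessed value = $607,600 × 0.63 = $382,788
Cap limit = $286,300 × 1.02 = $292,026
Taxable assessed value = min($382,788, $292,026) = $292,026 (cap binds)
Water District: $292,026 × 0.00126 = $367.95276
Ashby Township: $292,026 × 0.00217 = $633.69642
Total = $1,001.64918

$1,001.65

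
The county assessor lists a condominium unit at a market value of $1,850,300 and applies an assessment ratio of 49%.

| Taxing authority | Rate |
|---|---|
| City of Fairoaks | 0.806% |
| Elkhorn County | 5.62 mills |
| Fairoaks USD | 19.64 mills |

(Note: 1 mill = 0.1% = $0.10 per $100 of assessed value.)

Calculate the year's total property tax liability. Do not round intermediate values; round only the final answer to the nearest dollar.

$30,209

Assessed value = $1,850,300 × 0.49 = $906,647
City of Fairoaks: $906,647 × 0.00806 = $7,307.57482
Elkhorn County: $906,647 × 0.00562 = $5,095.35614
Fairoaks USD: $906,647 × 0.01964 = $17,806.54708
Total = $30,209.47804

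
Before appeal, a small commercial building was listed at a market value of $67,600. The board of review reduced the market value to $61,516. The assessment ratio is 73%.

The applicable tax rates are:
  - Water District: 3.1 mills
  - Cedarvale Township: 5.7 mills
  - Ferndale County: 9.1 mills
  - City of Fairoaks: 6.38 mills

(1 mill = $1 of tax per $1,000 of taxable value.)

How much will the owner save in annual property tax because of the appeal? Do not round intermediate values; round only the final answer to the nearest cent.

Old assessed value = $67,600 × 0.73 = $49,348
New assessed value = $61,516 × 0.73 = $44,906.68
Combined rate = 0.0031 + 0.0057 + 0.0091 + 0.00638 = 0.02428
Old tax = $49,348 × 0.02428 = $1,198.16944
New tax = $44,906.68 × 0.02428 = $1,090.3341904
Reduction = $1,198.16944 − $1,090.3341904 = $107.8352496

$107.84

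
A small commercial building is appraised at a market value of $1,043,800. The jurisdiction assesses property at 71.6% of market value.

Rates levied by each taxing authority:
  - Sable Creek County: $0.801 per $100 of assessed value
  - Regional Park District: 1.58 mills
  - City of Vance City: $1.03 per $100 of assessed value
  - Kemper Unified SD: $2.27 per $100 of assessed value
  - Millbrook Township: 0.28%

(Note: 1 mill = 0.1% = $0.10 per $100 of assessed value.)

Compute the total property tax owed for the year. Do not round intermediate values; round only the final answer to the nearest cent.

$33,922.71

Assessed value = $1,043,800 × 0.716 = $747,360.8
Sable Creek County: $747,360.8 × 0.00801 = $5,986.360008
Regional Park District: $747,360.8 × 0.00158 = $1,180.830064
City of Vance City: $747,360.8 × 0.0103 = $7,697.81624
Kemper Unified SD: $747,360.8 × 0.0227 = $16,965.09016
Millbrook Township: $747,360.8 × 0.0028 = $2,092.61024
Total = $33,922.706712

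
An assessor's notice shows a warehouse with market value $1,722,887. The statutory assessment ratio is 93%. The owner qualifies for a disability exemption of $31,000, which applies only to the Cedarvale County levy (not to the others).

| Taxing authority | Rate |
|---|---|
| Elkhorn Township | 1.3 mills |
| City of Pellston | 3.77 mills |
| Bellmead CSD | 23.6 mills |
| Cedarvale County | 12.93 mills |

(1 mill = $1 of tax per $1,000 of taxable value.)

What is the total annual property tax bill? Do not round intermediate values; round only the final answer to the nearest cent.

$66,254.22

Assessed value = $1,722,887 × 0.93 = $1,602,284.91
Elkhorn Township: $1,602,284.91 × 0.0013 = $2,082.970383
City of Pellston: $1,602,284.91 × 0.00377 = $6,040.6141107
Bellmead CSD: $1,602,284.91 × 0.0236 = $37,813.923876
Cedarvale County: ($1,602,284.91 − $31,000) × 0.01293 = $1,571,284.91 × 0.01293 = $20,316.7138863
Total = $66,254.222256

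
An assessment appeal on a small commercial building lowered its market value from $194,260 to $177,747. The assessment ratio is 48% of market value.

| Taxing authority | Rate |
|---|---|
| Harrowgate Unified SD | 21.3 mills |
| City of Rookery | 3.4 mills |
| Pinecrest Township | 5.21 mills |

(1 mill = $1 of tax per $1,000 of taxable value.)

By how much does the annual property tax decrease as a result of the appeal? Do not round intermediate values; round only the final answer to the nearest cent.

Old assessed value = $194,260 × 0.48 = $93,244.8
New assessed value = $177,747 × 0.48 = $85,318.56
Combined rate = 0.0213 + 0.0034 + 0.00521 = 0.02991
Old tax = $93,244.8 × 0.02991 = $2,788.951968
New tax = $85,318.56 × 0.02991 = $2,551.8781296
Reduction = $2,788.951968 − $2,551.8781296 = $237.0738384

$237.07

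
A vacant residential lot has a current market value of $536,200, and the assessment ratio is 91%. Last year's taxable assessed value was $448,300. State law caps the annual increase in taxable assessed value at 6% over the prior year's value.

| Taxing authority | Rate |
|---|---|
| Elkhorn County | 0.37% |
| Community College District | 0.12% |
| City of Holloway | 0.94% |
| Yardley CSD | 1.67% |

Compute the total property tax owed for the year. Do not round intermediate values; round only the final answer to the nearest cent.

$14,731.14

Uncapped assessed value = $536,200 × 0.91 = $487,942
Cap limit = $448,300 × 1.06 = $475,198
Taxable assessed value = min($487,942, $475,198) = $475,198 (cap binds)
Elkhorn County: $475,198 × 0.0037 = $1,758.2326
Community College District: $475,198 × 0.0012 = $570.2376
City of Holloway: $475,198 × 0.0094 = $4,466.8612
Yardley CSD: $475,198 × 0.0167 = $7,935.8066
Total = $14,731.138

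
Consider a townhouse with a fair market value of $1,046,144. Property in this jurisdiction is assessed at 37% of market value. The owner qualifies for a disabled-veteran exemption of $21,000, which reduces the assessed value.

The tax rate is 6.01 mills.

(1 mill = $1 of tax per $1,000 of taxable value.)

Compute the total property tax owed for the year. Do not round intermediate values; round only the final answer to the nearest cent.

Assessed value = $1,046,144 × 0.37 = $387,073.28
Taxable value = $387,073.28 − $21,000 = $366,073.28
Tax = $366,073.28 × 0.00601 = $2,200.1004128

$2,200.10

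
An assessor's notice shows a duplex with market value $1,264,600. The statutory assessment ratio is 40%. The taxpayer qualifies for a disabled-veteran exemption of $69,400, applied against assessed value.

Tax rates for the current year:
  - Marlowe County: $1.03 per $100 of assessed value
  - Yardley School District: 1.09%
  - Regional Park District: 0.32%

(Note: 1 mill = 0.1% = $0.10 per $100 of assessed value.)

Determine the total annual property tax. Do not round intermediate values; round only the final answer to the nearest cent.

Assessed value = $1,264,600 × 0.4 = $505,840
Taxable value = $505,840 − $69,400 = $436,440
Marlowe County: $436,440 × 0.0103 = $4,495.332
Yardley School District: $436,440 × 0.0109 = $4,757.196
Regional Park District: $436,440 × 0.0032 = $1,396.608
Total = $10,649.136

$10,649.14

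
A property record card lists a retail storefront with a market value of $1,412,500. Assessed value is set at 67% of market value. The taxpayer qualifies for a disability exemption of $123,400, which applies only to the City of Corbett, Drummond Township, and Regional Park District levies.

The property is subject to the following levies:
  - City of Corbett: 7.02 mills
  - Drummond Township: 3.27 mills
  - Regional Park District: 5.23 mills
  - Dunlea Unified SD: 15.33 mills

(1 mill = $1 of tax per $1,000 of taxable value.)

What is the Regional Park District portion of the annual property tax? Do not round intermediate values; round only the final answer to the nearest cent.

Assessed value = $1,412,500 × 0.67 = $946,375
Regional Park District taxable value = $946,375 − $123,400 = $822,975
Regional Park District levy = $822,975 × 0.00523 = $4,304.15925

$4,304.16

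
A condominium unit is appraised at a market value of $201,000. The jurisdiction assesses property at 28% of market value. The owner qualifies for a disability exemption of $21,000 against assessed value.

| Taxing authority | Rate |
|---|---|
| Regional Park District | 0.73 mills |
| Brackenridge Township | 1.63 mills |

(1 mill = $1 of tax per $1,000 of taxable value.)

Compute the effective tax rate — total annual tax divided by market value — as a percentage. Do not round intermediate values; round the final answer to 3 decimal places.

0.041%

Assessed value = $201,000 × 0.28 = $56,280
Taxable value = $56,280 − $21,000 = $35,280
Regional Park District: $35,280 × 0.00073 = $25.7544
Brackenridge Township: $35,280 × 0.00163 = $57.5064
Total tax = $83.2608
Effective rate = $83.2608 ÷ $201,000 = 0.041% of market value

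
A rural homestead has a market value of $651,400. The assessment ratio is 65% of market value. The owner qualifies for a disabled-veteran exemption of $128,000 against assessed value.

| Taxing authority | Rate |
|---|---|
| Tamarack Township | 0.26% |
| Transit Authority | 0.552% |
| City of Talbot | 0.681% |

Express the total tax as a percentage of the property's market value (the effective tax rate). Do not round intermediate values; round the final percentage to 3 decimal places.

Assessed value = $651,400 × 0.65 = $423,410
Taxable value = $423,410 − $128,000 = $295,410
Tamarack Township: $295,410 × 0.0026 = $768.066
Transit Authority: $295,410 × 0.00552 = $1,630.6632
City of Talbot: $295,410 × 0.00681 = $2,011.7421
Total tax = $4,410.4713
Effective rate = $4,410.4713 ÷ $651,400 = 0.677% of market value

0.677%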